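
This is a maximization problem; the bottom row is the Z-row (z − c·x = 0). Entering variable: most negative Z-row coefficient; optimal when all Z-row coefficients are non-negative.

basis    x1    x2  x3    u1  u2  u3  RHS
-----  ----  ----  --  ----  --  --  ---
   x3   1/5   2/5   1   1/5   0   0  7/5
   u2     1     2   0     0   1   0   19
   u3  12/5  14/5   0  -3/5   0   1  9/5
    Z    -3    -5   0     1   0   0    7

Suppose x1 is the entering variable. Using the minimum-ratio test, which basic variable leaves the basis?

Column x1 entries and ratios — x3: (7/5)/(1/5) = 7; u2: 19/1 = 19; u3: (9/5)/(12/5) = 3/4.
Smallest ratio is 3/4 in the row of u3, so u3 leaves.

u3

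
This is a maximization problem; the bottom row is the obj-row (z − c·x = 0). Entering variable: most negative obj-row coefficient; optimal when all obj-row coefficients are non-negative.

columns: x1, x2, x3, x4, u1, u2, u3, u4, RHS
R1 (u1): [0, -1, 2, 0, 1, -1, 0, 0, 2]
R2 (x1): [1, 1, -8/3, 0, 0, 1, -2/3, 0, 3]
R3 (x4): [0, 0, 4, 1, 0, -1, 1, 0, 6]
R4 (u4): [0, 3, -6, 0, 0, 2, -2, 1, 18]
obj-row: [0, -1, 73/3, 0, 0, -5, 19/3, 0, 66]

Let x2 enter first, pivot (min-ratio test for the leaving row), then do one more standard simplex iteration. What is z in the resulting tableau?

Ratio test on column x2 — row 1: entry -1 ≤ 0; row 2: 3/1 = 3; row 3: entry 0 ≤ 0; row 4: 18/3 = 6. Minimum is 3 at row 2 (x1 leaves); pivot element 1.
Pivot on row 2; the obj-row RHS becomes 66 − (-1)·3 = 69.
Next entering variable (most negative obj-row entry -4): u2.
Ratio test on column u2 — row 1: entry 0 ≤ 0; row 2: 3/1 = 3; row 3: entry -1 ≤ 0; row 4: entry -1 ≤ 0. Minimum is 3 at row 2 (x2 leaves); pivot element 1.
After the second pivot the obj-row RHS is 69 − (-4)·3 = 81.

81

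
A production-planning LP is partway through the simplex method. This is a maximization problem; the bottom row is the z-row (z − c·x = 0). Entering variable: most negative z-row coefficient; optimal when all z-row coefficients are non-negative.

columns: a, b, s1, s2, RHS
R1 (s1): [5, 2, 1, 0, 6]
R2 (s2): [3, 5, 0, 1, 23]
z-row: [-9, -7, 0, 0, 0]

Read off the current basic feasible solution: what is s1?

s1 is basic (row 1); its value is the RHS of that row, 6.

6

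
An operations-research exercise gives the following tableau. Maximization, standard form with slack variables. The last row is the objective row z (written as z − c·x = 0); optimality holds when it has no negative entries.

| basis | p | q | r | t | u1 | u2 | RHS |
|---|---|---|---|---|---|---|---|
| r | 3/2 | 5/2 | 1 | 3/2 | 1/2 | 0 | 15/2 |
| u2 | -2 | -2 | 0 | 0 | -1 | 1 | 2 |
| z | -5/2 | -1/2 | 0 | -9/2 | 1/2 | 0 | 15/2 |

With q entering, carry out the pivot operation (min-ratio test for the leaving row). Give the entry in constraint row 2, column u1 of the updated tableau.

-3/5

Ratio test on column q — row 1: (15/2)/(5/2) = 3; row 2: entry -2 ≤ 0. Minimum is 3 at row 1 (r leaves); pivot element 5/2.
Divide row 1 by 5/2; eliminate column q from the other rows.
Row 2 update in column u1: -1 − (-2)·(1/5) = -3/5.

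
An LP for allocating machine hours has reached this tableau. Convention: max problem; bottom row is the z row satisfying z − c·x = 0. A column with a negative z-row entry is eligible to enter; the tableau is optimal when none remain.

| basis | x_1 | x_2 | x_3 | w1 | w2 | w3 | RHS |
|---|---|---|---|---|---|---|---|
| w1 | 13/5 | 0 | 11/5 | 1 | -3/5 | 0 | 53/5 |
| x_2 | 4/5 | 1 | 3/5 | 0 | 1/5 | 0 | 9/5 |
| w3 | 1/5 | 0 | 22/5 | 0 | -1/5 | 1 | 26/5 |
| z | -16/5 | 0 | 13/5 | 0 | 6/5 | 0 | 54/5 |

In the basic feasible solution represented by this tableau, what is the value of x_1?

x_1 is not in the basis, so in the current basic feasible solution x_1 = 0.

0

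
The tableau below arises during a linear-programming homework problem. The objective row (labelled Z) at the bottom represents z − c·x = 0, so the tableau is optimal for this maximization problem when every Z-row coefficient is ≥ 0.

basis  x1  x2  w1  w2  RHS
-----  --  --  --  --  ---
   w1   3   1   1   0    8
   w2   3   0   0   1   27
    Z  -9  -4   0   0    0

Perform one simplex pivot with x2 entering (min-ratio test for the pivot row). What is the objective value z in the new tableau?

Ratio test on column x2 — row 1: 8/1 = 8; row 2: entry 0 ≤ 0. Minimum is 8 at row 1 (w1 leaves); pivot element 1.
Pivot on row 1; the Z-row RHS becomes 0 − (-4)·8 = 32.

32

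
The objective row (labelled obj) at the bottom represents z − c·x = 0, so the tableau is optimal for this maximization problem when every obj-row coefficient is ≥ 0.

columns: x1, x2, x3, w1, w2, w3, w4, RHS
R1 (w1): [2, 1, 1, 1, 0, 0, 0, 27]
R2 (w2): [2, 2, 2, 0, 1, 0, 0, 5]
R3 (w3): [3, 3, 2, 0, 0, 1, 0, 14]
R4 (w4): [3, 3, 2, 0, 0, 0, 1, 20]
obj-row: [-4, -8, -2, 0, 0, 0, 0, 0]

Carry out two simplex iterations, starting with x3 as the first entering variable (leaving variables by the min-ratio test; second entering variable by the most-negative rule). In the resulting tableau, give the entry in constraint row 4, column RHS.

Ratio test on column x3 — row 1: 27/1 = 27; row 2: 5/2 = 5/2; row 3: 14/2 = 7; row 4: 20/2 = 10. Minimum is 5/2 at row 2 (w2 leaves); pivot element 2.
Divide row 2 by 2; eliminate column x3 from the other rows.
Second iteration: most negative obj-row entry is -6 in column x2, so x2 enters.
Ratio test on column x2 — row 1: entry 0 ≤ 0; row 2: (5/2)/1 = 5/2; row 3: 9/1 = 9; row 4: 15/1 = 15. Minimum is 5/2 at row 2 (x3 leaves); pivot element 1.
Divide row 2 by 1; eliminate column x2 from the other rows.
After both pivots, the entry at constraint row 4, column RHS is 25/2.

25/2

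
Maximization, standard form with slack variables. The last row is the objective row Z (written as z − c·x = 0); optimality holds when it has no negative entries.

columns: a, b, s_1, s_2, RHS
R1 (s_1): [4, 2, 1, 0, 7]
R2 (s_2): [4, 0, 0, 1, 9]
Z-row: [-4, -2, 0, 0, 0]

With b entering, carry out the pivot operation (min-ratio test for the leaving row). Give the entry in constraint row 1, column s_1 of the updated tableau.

Ratio test on column b — row 1: 7/2 = 7/2; row 2: entry 0 ≤ 0. Minimum is 7/2 at row 1 (s_1 leaves); pivot element 2.
Divide row 1 by 2; eliminate column b from the other rows.
In the new row 1, the s_1 entry is the old entry divided by the pivot: 1/2 = 1/2.

1/2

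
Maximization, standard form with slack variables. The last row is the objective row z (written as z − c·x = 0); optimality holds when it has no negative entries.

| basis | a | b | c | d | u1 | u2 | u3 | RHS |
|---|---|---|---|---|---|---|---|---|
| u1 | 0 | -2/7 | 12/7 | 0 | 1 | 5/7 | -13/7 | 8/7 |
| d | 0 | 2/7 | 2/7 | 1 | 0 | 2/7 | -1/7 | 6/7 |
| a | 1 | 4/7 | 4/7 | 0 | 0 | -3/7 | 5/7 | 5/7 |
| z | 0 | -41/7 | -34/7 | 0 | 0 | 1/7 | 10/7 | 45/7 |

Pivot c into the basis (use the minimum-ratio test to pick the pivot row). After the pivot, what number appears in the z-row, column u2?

13/6

Ratio test on column c — row 1: (8/7)/(12/7) = 2/3; row 2: (6/7)/(2/7) = 3; row 3: (5/7)/(4/7) = 5/4. Minimum is 2/3 at row 1 (u1 leaves); pivot element 12/7.
Divide row 1 by 12/7; eliminate column c from the other rows.
z-row update in column u2: 1/7 − (-34/7)·(5/12) = 13/6.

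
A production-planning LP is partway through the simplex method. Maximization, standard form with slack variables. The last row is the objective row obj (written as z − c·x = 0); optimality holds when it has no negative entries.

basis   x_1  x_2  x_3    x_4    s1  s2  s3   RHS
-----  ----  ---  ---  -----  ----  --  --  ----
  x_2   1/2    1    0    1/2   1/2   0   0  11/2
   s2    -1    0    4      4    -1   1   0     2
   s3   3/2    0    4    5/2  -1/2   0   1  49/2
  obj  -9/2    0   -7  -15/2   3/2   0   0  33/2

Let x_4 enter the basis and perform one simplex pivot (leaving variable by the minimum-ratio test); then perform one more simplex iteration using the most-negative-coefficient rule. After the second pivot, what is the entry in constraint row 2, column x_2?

2/5

Ratio test on column x_4 — row 1: (11/2)/(1/2) = 11; row 2: 2/4 = 1/2; row 3: (49/2)/(5/2) = 49/5. Minimum is 1/2 at row 2 (s2 leaves); pivot element 4.
Divide row 2 by 4; eliminate column x_4 from the other rows.
Second iteration: most negative obj-row entry is -51/8 in column x_1, so x_1 enters.
Ratio test on column x_1 — row 1: (21/4)/(5/8) = 42/5; row 2: entry -1/4 ≤ 0; row 3: (93/4)/(17/8) = 186/17. Minimum is 42/5 at row 1 (x_2 leaves); pivot element 5/8.
Divide row 1 by 5/8; eliminate column x_1 from the other rows.
After both pivots, the entry at constraint row 2, column x_2 is 2/5.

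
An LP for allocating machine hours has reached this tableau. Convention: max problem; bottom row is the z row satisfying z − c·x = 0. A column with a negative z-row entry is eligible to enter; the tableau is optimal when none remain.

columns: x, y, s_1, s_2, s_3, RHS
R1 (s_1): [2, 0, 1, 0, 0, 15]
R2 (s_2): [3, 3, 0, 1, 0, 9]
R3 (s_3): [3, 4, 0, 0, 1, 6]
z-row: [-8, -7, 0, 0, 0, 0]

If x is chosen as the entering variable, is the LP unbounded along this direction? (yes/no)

Column x has positive entries in row(s) 1, 2, 3, so the ratio test bounds it — not unbounded.

no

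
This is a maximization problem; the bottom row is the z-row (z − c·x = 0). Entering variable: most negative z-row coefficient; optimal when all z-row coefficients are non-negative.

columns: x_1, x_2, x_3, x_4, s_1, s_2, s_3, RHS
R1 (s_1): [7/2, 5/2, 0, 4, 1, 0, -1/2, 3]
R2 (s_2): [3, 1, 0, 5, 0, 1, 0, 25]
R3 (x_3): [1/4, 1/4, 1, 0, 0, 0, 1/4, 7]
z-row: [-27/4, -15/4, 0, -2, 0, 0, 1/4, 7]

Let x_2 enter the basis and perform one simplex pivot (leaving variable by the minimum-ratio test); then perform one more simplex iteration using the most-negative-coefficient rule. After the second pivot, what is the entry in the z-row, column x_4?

Ratio test on column x_2 — row 1: 3/(5/2) = 6/5; row 2: 25/1 = 25; row 3: 7/(1/4) = 28. Minimum is 6/5 at row 1 (s_1 leaves); pivot element 5/2.
Divide row 1 by 5/2; eliminate column x_2 from the other rows.
Second iteration: most negative z-row entry is -3/2 in column x_1, so x_1 enters.
Ratio test on column x_1 — row 1: (6/5)/(7/5) = 6/7; row 2: (119/5)/(8/5) = 119/8; row 3: entry -1/10 ≤ 0. Minimum is 6/7 at row 1 (x_2 leaves); pivot element 7/5.
Divide row 1 by 7/5; eliminate column x_1 from the other rows.
After both pivots, the entry at the z-row, column x_4 is 40/7.

40/7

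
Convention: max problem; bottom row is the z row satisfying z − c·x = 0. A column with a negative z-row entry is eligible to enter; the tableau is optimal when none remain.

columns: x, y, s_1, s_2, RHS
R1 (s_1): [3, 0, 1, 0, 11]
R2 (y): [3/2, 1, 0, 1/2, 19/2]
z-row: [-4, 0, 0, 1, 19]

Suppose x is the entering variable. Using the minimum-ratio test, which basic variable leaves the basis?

s_1

Column x entries and ratios — s_1: 11/3 = 11/3; y: (19/2)/(3/2) = 19/3.
Smallest ratio is 11/3 in the row of s_1, so s_1 leaves.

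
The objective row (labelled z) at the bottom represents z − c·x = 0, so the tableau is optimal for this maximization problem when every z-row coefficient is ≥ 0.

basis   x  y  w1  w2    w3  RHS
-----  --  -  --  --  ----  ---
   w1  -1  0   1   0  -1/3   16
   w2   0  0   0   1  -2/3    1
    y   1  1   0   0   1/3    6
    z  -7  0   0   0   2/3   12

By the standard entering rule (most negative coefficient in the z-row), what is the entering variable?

x

Negative z-row entries: x: -7.
The most negative is -7 in column x, so x enters.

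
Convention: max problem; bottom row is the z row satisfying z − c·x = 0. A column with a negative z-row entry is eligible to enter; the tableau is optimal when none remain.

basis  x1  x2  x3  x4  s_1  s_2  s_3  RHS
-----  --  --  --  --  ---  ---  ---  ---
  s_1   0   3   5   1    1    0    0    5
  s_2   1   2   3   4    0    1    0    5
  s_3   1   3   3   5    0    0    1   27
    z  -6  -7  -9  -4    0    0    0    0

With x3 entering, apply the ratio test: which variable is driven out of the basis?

s_1

Column x3 entries and ratios — s_1: 5/5 = 1; s_2: 5/3 = 5/3; s_3: 27/3 = 9.
Smallest ratio is 1 in the row of s_1, so s_1 leaves.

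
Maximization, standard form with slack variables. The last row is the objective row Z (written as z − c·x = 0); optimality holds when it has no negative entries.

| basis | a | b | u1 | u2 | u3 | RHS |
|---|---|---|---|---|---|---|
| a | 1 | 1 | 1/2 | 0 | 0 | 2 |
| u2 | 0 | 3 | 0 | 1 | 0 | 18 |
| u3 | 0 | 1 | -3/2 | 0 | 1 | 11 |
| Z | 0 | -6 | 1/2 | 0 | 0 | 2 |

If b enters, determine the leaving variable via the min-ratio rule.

a

Column b entries and ratios — a: 2/1 = 2; u2: 18/3 = 6; u3: 11/1 = 11.
Smallest ratio is 2 in the row of a, so a leaves.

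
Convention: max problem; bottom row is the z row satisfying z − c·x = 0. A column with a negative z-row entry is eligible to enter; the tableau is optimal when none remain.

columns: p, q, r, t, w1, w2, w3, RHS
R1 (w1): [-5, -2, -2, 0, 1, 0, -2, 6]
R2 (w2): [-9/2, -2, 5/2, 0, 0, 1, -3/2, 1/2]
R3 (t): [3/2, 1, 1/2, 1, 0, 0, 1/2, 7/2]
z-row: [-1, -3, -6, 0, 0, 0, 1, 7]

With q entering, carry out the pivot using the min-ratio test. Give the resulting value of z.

35/2

Ratio test on column q — row 1: entry -2 ≤ 0; row 2: entry -2 ≤ 0; row 3: (7/2)/1 = 7/2. Minimum is 7/2 at row 3 (t leaves); pivot element 1.
Pivot on row 3; the z-row RHS becomes 7 − (-3)·(7/2) = 35/2.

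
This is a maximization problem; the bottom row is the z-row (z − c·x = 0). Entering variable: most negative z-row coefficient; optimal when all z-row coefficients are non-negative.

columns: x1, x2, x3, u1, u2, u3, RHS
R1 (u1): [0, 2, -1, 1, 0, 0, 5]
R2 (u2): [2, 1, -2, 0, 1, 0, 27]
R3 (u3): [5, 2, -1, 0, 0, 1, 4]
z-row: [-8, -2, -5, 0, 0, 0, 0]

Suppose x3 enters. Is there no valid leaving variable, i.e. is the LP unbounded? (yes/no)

Every constraint-row entry in column x3 is ≤ 0, so increasing x3 is unbounded.

yes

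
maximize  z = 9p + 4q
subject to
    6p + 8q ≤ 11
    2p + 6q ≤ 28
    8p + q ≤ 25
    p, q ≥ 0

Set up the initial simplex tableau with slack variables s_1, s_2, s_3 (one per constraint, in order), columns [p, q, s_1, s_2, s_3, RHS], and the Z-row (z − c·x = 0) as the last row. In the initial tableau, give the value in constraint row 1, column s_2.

Slack s_2 belongs to constraint 2; its column is the unit vector e_2, so the entry in row 1 is 0.

0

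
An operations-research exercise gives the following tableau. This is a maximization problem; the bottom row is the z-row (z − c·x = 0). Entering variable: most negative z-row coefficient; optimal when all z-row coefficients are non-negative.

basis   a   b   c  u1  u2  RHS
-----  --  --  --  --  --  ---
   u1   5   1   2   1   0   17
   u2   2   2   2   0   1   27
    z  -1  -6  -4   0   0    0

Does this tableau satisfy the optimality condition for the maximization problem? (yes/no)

no

The z-row has a negative entry -6 in column b, so it is not optimal.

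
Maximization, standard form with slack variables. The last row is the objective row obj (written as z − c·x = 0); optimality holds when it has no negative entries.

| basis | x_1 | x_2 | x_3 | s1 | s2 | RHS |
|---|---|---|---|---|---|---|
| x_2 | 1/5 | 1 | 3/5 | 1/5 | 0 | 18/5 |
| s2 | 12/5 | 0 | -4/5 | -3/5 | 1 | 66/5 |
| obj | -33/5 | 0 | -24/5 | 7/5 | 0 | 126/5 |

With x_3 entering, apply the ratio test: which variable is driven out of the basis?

x_2

Column x_3 entries and ratios — x_2: (18/5)/(3/5) = 6; s2: -4/5 ≤ 0, skip.
Smallest ratio is 6 in the row of x_2, so x_2 leaves.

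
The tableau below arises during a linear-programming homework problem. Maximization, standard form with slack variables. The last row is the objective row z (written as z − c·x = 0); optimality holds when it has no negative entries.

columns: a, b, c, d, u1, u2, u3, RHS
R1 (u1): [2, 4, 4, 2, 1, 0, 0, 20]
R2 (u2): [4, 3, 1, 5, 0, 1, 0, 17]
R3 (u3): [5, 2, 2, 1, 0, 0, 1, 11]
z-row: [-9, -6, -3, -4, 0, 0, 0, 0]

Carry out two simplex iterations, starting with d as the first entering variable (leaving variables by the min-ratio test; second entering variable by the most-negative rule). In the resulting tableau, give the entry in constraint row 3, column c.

3/7

Ratio test on column d — row 1: 20/2 = 10; row 2: 17/5 = 17/5; row 3: 11/1 = 11. Minimum is 17/5 at row 2 (u2 leaves); pivot element 5.
Divide row 2 by 5; eliminate column d from the other rows.
Second iteration: most negative z-row entry is -29/5 in column a, so a enters.
Ratio test on column a — row 1: (66/5)/(2/5) = 33; row 2: (17/5)/(4/5) = 17/4; row 3: (38/5)/(21/5) = 38/21. Minimum is 38/21 at row 3 (u3 leaves); pivot element 21/5.
Divide row 3 by 21/5; eliminate column a from the other rows.
After both pivots, the entry at constraint row 3, column c is 3/7.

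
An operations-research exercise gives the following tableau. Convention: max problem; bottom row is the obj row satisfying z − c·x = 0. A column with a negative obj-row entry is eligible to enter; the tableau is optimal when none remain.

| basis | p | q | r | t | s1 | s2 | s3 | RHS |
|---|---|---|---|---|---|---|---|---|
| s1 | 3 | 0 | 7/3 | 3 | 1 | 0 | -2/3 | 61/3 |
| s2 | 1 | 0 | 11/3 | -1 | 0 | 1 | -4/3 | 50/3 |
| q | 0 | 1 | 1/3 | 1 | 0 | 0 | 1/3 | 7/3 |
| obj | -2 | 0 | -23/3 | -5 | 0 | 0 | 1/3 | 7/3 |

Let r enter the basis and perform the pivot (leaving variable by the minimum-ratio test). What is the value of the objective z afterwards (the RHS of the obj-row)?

409/11

Ratio test on column r — row 1: (61/3)/(7/3) = 61/7; row 2: (50/3)/(11/3) = 50/11; row 3: (7/3)/(1/3) = 7. Minimum is 50/11 at row 2 (s2 leaves); pivot element 11/3.
Pivot on row 2; the obj-row RHS becomes 7/3 − (-23/3)·(50/11) = 409/11.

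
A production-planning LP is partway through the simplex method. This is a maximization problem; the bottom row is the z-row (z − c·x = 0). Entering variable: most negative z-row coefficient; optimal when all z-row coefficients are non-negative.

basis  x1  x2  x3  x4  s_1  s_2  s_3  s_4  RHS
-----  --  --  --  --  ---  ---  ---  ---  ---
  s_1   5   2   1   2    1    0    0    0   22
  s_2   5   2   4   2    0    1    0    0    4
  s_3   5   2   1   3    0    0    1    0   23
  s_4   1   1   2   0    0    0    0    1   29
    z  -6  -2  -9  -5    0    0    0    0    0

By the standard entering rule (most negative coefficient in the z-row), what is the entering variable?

Negative z-row entries: x1: -6, x2: -2, x3: -9, x4: -5.
The most negative is -9 in column x3, so x3 enters.

x3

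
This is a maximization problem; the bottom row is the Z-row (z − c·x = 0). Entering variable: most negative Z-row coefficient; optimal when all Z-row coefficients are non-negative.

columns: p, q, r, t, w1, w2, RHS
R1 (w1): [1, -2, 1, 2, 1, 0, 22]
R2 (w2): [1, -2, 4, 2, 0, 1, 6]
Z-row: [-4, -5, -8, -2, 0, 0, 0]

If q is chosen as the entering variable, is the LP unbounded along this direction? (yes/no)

yes

Every constraint-row entry in column q is ≤ 0, so increasing q is unbounded.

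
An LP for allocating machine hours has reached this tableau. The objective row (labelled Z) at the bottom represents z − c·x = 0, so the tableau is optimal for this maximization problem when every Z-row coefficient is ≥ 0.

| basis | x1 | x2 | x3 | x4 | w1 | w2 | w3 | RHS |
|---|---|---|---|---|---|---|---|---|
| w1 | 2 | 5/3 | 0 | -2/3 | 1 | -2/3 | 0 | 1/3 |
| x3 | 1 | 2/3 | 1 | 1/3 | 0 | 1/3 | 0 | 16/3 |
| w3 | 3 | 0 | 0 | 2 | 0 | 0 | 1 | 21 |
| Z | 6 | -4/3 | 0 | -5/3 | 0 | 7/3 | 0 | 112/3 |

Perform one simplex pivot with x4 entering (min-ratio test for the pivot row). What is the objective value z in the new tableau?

329/6

Ratio test on column x4 — row 1: entry -2/3 ≤ 0; row 2: (16/3)/(1/3) = 16; row 3: 21/2 = 21/2. Minimum is 21/2 at row 3 (w3 leaves); pivot element 2.
Pivot on row 3; the Z-row RHS becomes 112/3 − (-5/3)·(21/2) = 329/6.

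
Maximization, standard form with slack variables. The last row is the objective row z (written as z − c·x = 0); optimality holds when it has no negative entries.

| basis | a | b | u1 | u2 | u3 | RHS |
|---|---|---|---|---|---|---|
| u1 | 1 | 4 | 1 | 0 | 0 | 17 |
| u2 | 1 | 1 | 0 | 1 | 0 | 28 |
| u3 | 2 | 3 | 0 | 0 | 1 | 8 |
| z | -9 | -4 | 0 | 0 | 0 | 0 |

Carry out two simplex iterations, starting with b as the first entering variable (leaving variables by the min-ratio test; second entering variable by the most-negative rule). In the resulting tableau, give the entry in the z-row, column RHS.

36

Ratio test on column b — row 1: 17/4 = 17/4; row 2: 28/1 = 28; row 3: 8/3 = 8/3. Minimum is 8/3 at row 3 (u3 leaves); pivot element 3.
Divide row 3 by 3; eliminate column b from the other rows.
Second iteration: most negative z-row entry is -19/3 in column a, so a enters.
Ratio test on column a — row 1: entry -5/3 ≤ 0; row 2: (76/3)/(1/3) = 76; row 3: (8/3)/(2/3) = 4. Minimum is 4 at row 3 (b leaves); pivot element 2/3.
Divide row 3 by 2/3; eliminate column a from the other rows.
After both pivots, the entry at the z-row, column RHS is 36.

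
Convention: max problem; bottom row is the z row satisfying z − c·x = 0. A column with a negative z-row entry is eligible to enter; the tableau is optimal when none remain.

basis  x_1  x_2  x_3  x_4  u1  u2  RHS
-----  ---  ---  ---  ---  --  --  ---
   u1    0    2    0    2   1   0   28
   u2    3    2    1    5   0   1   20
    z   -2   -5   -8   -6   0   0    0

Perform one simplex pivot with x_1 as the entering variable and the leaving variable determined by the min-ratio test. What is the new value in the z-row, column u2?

Ratio test on column x_1 — row 1: entry 0 ≤ 0; row 2: 20/3 = 20/3. Minimum is 20/3 at row 2 (u2 leaves); pivot element 3.
Divide row 2 by 3; eliminate column x_1 from the other rows.
z-row update in column u2: 0 − (-2)·(1/3) = 2/3.

2/3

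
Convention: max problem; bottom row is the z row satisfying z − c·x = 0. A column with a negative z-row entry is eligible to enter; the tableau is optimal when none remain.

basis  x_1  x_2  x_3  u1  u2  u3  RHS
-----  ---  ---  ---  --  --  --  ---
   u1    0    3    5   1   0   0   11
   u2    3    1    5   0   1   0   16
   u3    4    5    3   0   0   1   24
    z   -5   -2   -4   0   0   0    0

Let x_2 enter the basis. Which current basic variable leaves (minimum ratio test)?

u1

Column x_2 entries and ratios — u1: 11/3 = 11/3; u2: 16/1 = 16; u3: 24/5 = 24/5.
Smallest ratio is 11/3 in the row of u1, so u1 leaves.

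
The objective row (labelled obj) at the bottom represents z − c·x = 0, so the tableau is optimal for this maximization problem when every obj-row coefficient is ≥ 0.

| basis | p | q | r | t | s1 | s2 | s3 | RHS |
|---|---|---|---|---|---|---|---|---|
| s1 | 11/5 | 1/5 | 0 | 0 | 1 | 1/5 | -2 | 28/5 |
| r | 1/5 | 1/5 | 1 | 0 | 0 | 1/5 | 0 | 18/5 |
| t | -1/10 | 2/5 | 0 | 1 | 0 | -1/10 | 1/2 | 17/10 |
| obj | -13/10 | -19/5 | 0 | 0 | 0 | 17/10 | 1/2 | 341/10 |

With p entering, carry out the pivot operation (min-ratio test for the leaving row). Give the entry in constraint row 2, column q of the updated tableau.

2/11

Ratio test on column p — row 1: (28/5)/(11/5) = 28/11; row 2: (18/5)/(1/5) = 18; row 3: entry -1/10 ≤ 0. Minimum is 28/11 at row 1 (s1 leaves); pivot element 11/5.
Divide row 1 by 11/5; eliminate column p from the other rows.
Row 2 update in column q: 1/5 − (1/5)·(1/11) = 2/11.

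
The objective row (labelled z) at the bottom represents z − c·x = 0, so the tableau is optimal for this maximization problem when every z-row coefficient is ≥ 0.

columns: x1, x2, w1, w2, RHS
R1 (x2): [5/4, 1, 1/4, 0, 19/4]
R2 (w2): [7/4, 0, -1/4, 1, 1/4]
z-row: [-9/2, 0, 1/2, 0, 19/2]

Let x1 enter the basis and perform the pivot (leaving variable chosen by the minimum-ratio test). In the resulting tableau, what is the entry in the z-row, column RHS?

71/7

Ratio test on column x1 — row 1: (19/4)/(5/4) = 19/5; row 2: (1/4)/(7/4) = 1/7. Minimum is 1/7 at row 2 (w2 leaves); pivot element 7/4.
Divide row 2 by 7/4; eliminate column x1 from the other rows.
z-row update in column RHS: 19/2 − (-9/2)·(1/7) = 71/7.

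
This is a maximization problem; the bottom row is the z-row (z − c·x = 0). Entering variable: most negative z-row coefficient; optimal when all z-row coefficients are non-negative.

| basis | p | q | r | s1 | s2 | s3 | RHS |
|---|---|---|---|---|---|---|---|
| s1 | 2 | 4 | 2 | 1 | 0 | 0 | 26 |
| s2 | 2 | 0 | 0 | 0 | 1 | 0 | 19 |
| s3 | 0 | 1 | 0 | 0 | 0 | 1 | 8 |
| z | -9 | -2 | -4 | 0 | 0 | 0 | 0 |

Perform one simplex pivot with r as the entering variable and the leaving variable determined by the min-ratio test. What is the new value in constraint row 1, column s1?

1/2

Ratio test on column r — row 1: 26/2 = 13; row 2: entry 0 ≤ 0; row 3: entry 0 ≤ 0. Minimum is 13 at row 1 (s1 leaves); pivot element 2.
Divide row 1 by 2; eliminate column r from the other rows.
In the new row 1, the s1 entry is the old entry divided by the pivot: 1/2 = 1/2.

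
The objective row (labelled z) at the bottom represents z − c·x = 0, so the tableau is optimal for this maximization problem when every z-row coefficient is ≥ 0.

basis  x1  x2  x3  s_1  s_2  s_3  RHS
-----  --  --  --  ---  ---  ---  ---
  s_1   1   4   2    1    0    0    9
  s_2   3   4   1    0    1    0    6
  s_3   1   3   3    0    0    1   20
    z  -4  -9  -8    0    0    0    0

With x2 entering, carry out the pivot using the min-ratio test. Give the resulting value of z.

27/2

Ratio test on column x2 — row 1: 9/4 = 9/4; row 2: 6/4 = 3/2; row 3: 20/3 = 20/3. Minimum is 3/2 at row 2 (s_2 leaves); pivot element 4.
Pivot on row 2; the z-row RHS becomes 0 − (-9)·(3/2) = 27/2.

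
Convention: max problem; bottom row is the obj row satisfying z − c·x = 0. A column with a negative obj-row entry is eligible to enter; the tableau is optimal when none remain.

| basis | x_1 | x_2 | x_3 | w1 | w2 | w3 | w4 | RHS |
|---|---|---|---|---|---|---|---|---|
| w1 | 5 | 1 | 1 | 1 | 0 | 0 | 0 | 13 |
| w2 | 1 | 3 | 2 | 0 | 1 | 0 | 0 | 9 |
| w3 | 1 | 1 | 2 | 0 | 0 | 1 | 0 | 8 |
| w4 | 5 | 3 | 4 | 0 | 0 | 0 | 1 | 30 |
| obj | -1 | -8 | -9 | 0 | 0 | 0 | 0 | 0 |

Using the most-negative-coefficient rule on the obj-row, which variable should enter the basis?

x_3

Negative obj-row entries: x_1: -1, x_2: -8, x_3: -9.
The most negative is -9 in column x_3, so x_3 enters.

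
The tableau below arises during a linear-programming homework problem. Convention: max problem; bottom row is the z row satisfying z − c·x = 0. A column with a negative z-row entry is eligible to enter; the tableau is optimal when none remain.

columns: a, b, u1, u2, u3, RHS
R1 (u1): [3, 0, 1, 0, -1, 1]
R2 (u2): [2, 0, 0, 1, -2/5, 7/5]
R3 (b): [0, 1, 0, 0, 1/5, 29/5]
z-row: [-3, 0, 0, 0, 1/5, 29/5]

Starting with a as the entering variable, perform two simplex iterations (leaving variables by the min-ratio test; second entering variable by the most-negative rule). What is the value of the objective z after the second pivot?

9

Ratio test on column a — row 1: 1/3 = 1/3; row 2: (7/5)/2 = 7/10; row 3: entry 0 ≤ 0. Minimum is 1/3 at row 1 (u1 leaves); pivot element 3.
Pivot on row 1; the z-row RHS becomes 29/5 − (-3)·(1/3) = 34/5.
Next entering variable (most negative z-row entry -4/5): u3.
Ratio test on column u3 — row 1: entry -1/3 ≤ 0; row 2: (11/15)/(4/15) = 11/4; row 3: (29/5)/(1/5) = 29. Minimum is 11/4 at row 2 (u2 leaves); pivot element 4/15.
After the second pivot the z-row RHS is 34/5 − (-4/5)·(11/4) = 9.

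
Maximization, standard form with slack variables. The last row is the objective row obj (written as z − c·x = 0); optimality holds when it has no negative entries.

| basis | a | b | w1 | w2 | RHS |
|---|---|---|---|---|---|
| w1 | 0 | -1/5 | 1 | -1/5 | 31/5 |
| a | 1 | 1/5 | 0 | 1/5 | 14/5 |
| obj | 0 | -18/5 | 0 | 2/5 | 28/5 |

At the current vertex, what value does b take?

0

b is not in the basis, so in the current basic feasible solution b = 0.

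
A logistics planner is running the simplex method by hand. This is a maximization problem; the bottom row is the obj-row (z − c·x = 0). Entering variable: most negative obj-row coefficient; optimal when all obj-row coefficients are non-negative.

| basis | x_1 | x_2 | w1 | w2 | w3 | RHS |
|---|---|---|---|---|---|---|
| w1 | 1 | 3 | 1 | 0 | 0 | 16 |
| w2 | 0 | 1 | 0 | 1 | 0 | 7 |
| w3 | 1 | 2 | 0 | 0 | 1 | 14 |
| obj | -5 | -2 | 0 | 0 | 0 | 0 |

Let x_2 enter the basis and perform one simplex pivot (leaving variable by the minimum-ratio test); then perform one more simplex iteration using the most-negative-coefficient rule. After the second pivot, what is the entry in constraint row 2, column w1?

Ratio test on column x_2 — row 1: 16/3 = 16/3; row 2: 7/1 = 7; row 3: 14/2 = 7. Minimum is 16/3 at row 1 (w1 leaves); pivot element 3.
Divide row 1 by 3; eliminate column x_2 from the other rows.
Second iteration: most negative obj-row entry is -13/3 in column x_1, so x_1 enters.
Ratio test on column x_1 — row 1: (16/3)/(1/3) = 16; row 2: entry -1/3 ≤ 0; row 3: (10/3)/(1/3) = 10. Minimum is 10 at row 3 (w3 leaves); pivot element 1/3.
Divide row 3 by 1/3; eliminate column x_1 from the other rows.
After both pivots, the entry at constraint row 2, column w1 is -1.

-1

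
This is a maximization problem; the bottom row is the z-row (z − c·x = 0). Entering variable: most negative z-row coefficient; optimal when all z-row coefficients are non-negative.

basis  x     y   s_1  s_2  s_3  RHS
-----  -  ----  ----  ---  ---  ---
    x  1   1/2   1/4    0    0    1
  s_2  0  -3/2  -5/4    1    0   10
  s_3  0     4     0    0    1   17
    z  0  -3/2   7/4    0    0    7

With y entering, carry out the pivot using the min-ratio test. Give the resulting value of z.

Ratio test on column y — row 1: 1/(1/2) = 2; row 2: entry -3/2 ≤ 0; row 3: 17/4 = 17/4. Minimum is 2 at row 1 (x leaves); pivot element 1/2.
Pivot on row 1; the z-row RHS becomes 7 − (-3/2)·2 = 10.

10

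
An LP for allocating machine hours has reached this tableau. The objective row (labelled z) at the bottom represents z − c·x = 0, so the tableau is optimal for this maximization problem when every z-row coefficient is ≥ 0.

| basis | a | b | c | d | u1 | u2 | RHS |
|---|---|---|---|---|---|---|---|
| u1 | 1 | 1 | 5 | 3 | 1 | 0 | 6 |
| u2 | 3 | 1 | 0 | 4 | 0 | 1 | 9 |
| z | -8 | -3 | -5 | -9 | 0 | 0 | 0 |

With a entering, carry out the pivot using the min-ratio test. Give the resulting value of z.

Ratio test on column a — row 1: 6/1 = 6; row 2: 9/3 = 3. Minimum is 3 at row 2 (u2 leaves); pivot element 3.
Pivot on row 2; the z-row RHS becomes 0 − (-8)·3 = 24.

24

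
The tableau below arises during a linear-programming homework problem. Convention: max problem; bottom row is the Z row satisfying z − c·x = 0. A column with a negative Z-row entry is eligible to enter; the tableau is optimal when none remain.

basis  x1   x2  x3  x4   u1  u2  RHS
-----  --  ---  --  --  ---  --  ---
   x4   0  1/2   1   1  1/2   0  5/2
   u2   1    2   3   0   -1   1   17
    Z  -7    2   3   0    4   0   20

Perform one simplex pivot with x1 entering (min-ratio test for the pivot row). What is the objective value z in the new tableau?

139

Ratio test on column x1 — row 1: entry 0 ≤ 0; row 2: 17/1 = 17. Minimum is 17 at row 2 (u2 leaves); pivot element 1.
Pivot on row 2; the Z-row RHS becomes 20 − (-7)·17 = 139.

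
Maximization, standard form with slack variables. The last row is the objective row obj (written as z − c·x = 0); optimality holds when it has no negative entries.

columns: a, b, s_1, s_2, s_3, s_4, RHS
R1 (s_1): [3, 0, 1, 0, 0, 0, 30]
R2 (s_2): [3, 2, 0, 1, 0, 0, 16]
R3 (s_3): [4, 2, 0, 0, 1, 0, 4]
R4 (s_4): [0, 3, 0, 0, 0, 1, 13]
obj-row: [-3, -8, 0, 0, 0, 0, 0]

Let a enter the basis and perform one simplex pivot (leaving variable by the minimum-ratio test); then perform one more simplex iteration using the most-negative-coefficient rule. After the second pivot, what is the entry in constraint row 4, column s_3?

-3/2

Ratio test on column a — row 1: 30/3 = 10; row 2: 16/3 = 16/3; row 3: 4/4 = 1; row 4: entry 0 ≤ 0. Minimum is 1 at row 3 (s_3 leaves); pivot element 4.
Divide row 3 by 4; eliminate column a from the other rows.
Second iteration: most negative obj-row entry is -13/2 in column b, so b enters.
Ratio test on column b — row 1: entry -3/2 ≤ 0; row 2: 13/(1/2) = 26; row 3: 1/(1/2) = 2; row 4: 13/3 = 13/3. Minimum is 2 at row 3 (a leaves); pivot element 1/2.
Divide row 3 by 1/2; eliminate column b from the other rows.
After both pivots, the entry at constraint row 4, column s_3 is -3/2.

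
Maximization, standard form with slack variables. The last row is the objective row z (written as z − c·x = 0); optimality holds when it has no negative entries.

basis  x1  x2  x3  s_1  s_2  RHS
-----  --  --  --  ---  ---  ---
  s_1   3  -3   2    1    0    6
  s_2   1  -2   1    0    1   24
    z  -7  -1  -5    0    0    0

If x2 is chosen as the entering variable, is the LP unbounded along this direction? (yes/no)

yes

Every constraint-row entry in column x2 is ≤ 0, so increasing x2 is unbounded.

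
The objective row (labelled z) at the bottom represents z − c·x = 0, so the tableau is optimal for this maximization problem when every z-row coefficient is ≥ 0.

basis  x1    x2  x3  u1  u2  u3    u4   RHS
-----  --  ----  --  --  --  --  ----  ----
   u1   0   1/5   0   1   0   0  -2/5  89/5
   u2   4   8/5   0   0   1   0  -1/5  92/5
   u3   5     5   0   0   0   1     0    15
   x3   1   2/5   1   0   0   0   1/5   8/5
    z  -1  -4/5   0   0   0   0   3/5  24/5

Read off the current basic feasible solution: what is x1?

0

x1 is not in the basis, so in the current basic feasible solution x1 = 0.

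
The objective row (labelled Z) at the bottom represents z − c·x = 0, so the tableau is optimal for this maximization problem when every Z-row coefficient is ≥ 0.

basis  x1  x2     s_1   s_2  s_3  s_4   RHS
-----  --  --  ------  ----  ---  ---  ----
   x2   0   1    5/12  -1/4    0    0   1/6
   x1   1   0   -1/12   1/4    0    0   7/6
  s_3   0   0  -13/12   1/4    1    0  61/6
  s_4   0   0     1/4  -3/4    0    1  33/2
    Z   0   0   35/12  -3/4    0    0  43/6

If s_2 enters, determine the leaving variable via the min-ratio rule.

x1

Column s_2 entries and ratios — x2: -1/4 ≤ 0, skip; x1: (7/6)/(1/4) = 14/3; s_3: (61/6)/(1/4) = 122/3; s_4: -3/4 ≤ 0, skip.
Smallest ratio is 14/3 in the row of x1, so x1 leaves.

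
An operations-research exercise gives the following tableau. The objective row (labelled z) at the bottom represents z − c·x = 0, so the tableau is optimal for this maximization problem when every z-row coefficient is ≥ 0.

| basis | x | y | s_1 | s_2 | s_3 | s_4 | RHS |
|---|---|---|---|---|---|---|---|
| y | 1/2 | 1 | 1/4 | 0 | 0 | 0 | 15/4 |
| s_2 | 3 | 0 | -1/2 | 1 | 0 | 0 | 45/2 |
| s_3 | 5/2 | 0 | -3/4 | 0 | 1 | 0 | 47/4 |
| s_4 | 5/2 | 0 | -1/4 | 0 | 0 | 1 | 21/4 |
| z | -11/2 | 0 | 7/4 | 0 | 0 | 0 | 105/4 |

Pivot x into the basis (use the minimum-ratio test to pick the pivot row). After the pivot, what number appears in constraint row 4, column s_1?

Ratio test on column x — row 1: (15/4)/(1/2) = 15/2; row 2: (45/2)/3 = 15/2; row 3: (47/4)/(5/2) = 47/10; row 4: (21/4)/(5/2) = 21/10. Minimum is 21/10 at row 4 (s_4 leaves); pivot element 5/2.
Divide row 4 by 5/2; eliminate column x from the other rows.
In the new row 4, the s_1 entry is the old entry divided by the pivot: (-1/4)/(5/2) = -1/10.

-1/10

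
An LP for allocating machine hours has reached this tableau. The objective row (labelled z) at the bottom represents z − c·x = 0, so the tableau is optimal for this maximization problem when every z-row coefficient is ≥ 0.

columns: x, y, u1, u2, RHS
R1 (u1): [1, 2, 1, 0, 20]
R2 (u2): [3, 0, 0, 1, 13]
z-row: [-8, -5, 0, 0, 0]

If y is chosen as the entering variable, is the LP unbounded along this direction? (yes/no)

no

Column y has positive entries in row(s) 1, so the ratio test bounds it — not unbounded.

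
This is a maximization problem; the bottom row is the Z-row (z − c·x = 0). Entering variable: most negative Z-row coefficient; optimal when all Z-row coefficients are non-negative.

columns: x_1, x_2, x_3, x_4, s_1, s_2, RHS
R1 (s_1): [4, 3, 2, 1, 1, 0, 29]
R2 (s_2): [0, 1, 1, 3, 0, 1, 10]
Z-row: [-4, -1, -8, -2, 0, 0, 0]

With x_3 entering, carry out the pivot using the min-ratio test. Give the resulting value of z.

80

Ratio test on column x_3 — row 1: 29/2 = 29/2; row 2: 10/1 = 10. Minimum is 10 at row 2 (s_2 leaves); pivot element 1.
Pivot on row 2; the Z-row RHS becomes 0 − (-8)·10 = 80.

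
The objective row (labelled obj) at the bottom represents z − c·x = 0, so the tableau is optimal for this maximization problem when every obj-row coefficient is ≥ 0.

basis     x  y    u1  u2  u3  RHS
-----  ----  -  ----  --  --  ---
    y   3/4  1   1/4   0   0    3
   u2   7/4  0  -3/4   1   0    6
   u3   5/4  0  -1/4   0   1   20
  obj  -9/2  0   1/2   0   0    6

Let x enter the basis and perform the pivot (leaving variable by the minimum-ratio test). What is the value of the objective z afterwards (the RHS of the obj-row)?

Ratio test on column x — row 1: 3/(3/4) = 4; row 2: 6/(7/4) = 24/7; row 3: 20/(5/4) = 16. Minimum is 24/7 at row 2 (u2 leaves); pivot element 7/4.
Pivot on row 2; the obj-row RHS becomes 6 − (-9/2)·(24/7) = 150/7.

150/7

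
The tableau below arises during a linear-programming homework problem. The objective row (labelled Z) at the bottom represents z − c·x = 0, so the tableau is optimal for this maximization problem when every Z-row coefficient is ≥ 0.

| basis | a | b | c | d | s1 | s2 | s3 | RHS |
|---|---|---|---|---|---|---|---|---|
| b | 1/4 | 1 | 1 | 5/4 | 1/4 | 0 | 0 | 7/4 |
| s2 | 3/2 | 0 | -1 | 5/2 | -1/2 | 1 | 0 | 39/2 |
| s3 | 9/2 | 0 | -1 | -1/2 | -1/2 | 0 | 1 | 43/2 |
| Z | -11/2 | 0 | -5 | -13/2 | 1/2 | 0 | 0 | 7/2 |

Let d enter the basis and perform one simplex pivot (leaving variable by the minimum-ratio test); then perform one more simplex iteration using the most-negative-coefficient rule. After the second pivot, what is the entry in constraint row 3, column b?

2/23

Ratio test on column d — row 1: (7/4)/(5/4) = 7/5; row 2: (39/2)/(5/2) = 39/5; row 3: entry -1/2 ≤ 0. Minimum is 7/5 at row 1 (b leaves); pivot element 5/4.
Divide row 1 by 5/4; eliminate column d from the other rows.
Second iteration: most negative Z-row entry is -21/5 in column a, so a enters.
Ratio test on column a — row 1: (7/5)/(1/5) = 7; row 2: 16/1 = 16; row 3: (111/5)/(23/5) = 111/23. Minimum is 111/23 at row 3 (s3 leaves); pivot element 23/5.
Divide row 3 by 23/5; eliminate column a from the other rows.
After both pivots, the entry at constraint row 3, column b is 2/23.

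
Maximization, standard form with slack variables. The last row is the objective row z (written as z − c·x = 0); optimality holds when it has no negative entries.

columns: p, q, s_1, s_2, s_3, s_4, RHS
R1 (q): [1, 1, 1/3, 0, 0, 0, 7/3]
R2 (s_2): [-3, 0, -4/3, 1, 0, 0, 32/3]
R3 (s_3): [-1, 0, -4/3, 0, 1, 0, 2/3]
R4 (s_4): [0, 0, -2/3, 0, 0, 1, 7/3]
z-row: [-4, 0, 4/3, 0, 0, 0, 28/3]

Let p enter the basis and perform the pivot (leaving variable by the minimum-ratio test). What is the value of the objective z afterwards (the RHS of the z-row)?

Ratio test on column p — row 1: (7/3)/1 = 7/3; row 2: entry -3 ≤ 0; row 3: entry -1 ≤ 0; row 4: entry 0 ≤ 0. Minimum is 7/3 at row 1 (q leaves); pivot element 1.
Pivot on row 1; the z-row RHS becomes 28/3 − (-4)·(7/3) = 56/3.

56/3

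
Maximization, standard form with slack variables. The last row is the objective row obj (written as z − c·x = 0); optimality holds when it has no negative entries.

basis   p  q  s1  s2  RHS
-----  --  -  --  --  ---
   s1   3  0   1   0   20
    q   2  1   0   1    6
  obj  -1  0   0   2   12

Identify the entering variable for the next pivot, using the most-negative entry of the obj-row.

Negative obj-row entries: p: -1.
The most negative is -1 in column p, so p enters.

p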